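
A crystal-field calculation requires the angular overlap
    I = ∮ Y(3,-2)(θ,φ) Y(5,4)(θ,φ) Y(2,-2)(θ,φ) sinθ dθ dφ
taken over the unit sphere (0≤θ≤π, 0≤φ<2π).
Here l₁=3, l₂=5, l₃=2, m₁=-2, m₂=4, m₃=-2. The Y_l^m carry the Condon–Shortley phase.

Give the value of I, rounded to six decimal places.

Rules hold: Σm=0, L=10 even, 2≤2≤8.
N = 7·11·5 = 385
Δ = 6!·0!·4!/11! = 1/2310
Racah Σ t=3..3: t=3:−1/144 = -1/144
⇒ 3j(3 5 2; 0 0 0)² = 10/231, sgn -1
Racah Σ t=5..5: t=5:−1/2880 = -1/2880
⇒ 3j(3 5 2; -2 4 -2)² = 3/55, sgn -1
4πI² = N·(3j₀)²·(3jₘ)² = 10/11
I = +1·√(0.909091/4π) = 0.26896683

0.268967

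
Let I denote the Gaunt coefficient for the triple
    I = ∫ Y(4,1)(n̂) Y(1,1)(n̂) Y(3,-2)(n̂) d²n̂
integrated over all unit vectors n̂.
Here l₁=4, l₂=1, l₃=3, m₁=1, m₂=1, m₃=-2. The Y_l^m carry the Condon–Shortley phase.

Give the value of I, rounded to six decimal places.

-0.106622

Checks pass: Σm=0; 8 even; l₃=3∈[3,5].
(2·4+1)(2·1+1)(2·3+1) = 189
Δ: 2! 6! 0! / 9! → 1/252
sum: t=1:−1/36 = -1/36
3j²(4 1 3; 0 0 0) = Δ·Π!·Σ² = 4/63  (sign +1)
sum: t=2:+1/240 = 1/240
3j²(4 1 3; 1 1 -2) = Δ·Π!·Σ² = 1/84  (sign -1)
combine: 4πI² = 189·4/63·1/84 = 1/7
take √, sign -1: I = -0.10662181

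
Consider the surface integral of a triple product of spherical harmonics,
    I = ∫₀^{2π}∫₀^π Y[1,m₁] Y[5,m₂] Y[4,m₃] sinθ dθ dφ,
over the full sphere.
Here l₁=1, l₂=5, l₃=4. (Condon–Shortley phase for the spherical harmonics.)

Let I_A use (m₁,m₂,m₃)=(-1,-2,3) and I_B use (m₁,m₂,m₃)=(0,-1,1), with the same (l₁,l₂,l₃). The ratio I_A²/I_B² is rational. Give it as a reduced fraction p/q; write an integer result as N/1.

Same 1,5,4: normalisation and zero-m 3j drop out of the ratio.
A: Δ: 2! 0! 8! / 11! → 1/495; sum: t=2:+1/10080 = 1/10080; 3j²(1 5 4; -1 -2 3) = Δ·Π!·Σ² = 1/165  (sign -1)
B: Δ: 2! 0! 8! / 11! → 1/495; sum: t=1:−1/720 = -1/720; 3j²(1 5 4; 0 -1 1) = Δ·Π!·Σ² = 8/165  (sign +1)
I_A²/I_B² = (1/165)/(8/165) = 1/8

1/8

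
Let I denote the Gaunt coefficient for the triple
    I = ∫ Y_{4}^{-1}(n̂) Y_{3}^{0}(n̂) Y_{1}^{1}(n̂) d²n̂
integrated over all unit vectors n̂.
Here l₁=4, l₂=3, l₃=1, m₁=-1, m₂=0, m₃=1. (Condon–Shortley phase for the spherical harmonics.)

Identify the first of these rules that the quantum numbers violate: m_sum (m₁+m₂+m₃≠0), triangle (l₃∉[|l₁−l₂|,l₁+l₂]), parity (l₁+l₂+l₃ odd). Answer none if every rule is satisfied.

Σmᵢ = 0  ✓
l₃∈[|l₁−l₂|,l₁+l₂]=[1,7], have l₃=1  ✓
Σlᵢ = 8 ⇒ even  ✓

none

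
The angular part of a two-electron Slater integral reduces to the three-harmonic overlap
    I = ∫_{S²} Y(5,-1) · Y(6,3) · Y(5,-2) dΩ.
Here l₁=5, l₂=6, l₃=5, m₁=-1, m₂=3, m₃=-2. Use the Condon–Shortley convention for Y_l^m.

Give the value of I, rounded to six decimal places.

m-sum 0 ✓  L=16 even ✓  1≤5≤11 ✓
Π(2lᵢ+1) = 11×13×11 = 1573
triangle coeff Δ(5,6,5) = 1/28588560
Σ_t [1,5]: t=1:−1/345600 t=2:+1/13824 t=3:−1/5184 t=4:+1/13824 t=5:−1/345600 = -7/129600
(3j)²=80/7293 [(5 6 5; 0 0 0)], sign=+1
Σ_t [3,6]: t=3:−1/155520 t=4:+1/23040 t=5:−1/34560 t=6:+1/622080 = 1/103680
(3j)²=9/2431 [(5 6 5; -1 3 -2)], sign=-1
⇒ 4πI² = 240/3757
I = (-1)√(240/3757/(4π)) = -0.07129845

-0.071298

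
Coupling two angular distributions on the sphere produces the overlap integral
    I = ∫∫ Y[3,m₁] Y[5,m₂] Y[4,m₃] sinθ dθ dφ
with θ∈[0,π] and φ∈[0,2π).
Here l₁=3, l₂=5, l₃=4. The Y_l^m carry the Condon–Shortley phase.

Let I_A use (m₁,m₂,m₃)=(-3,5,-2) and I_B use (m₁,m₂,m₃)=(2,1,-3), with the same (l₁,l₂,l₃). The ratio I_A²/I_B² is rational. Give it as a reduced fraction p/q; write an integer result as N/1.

90/121

Same 3,5,4: normalisation and zero-m 3j drop out of the ratio.
A: Δ: 4! 2! 6! / 13! → 1/180180; sum: t=4:+1/34560 = 1/34560; 3j²(3 5 4; -3 5 -2) = Δ·Π!·Σ² = 5/286  (sign +1)
B: Δ: 4! 2! 6! / 13! → 1/180180; sum: t=0:+1/17280 t=1:−1/1440 = -11/17280; 3j²(3 5 4; 2 1 -3) = Δ·Π!·Σ² = 11/468  (sign +1)
I_A²/I_B² = (5/286)/(11/468) = 90/121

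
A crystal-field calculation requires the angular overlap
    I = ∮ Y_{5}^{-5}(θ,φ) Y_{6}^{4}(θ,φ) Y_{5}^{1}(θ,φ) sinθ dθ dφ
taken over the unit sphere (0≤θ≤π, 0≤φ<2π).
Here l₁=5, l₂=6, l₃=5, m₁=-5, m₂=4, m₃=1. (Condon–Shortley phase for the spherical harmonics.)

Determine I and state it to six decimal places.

Checks pass: Σm=0; 16 even; l₃=5∈[1,11].
(2·5+1)(2·6+1)(2·5+1) = 1573
Δ: 6! 4! 6! / 17! → 1/28588560
sum: t=1:−1/345600 t=2:+1/13824 t=3:−1/5184 t=4:+1/13824 t=5:−1/345600 = -7/129600
3j²(5 6 5; 0 0 0) = Δ·Π!·Σ² = 80/7293  (sign +1)
sum: t=6:+1/829440 = 1/829440
3j²(5 6 5; -5 4 1) = Δ·Π!·Σ² = 225/9724  (sign +1)
combine: 4πI² = 1573·80/7293·225/9724 = 1500/3757
take √, sign +1: I = 0.17824613

0.178246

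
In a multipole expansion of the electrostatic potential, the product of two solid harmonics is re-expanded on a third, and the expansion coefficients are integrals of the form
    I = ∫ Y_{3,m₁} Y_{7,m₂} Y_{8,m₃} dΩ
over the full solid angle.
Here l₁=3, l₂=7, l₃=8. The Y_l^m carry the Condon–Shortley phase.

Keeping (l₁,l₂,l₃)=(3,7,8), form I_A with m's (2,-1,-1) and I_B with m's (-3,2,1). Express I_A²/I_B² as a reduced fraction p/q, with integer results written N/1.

Shared (l₁,l₂,l₃)=(3,7,8): N and (l;000)² cancel in I_A²/I_B².
A: Δ = 2!·4!·12!/19! = 1/5290740; Racah Σ t=0..1: t=0:+1/6220800 t=1:−1/14515200 = 1/10886400; ⇒ 3j(3 7 8; 2 -1 -1)² = 128/12597, sgn -1
B: Δ = 2!·4!·12!/19! = 1/5290740; Racah Σ t=2..2: t=2:+1/29030400 = 1/29030400; ⇒ 3j(3 7 8; -3 2 1)² = 54/4199, sgn -1
I_A²/I_B² = (128/12597)/(54/4199) = 64/81

64/81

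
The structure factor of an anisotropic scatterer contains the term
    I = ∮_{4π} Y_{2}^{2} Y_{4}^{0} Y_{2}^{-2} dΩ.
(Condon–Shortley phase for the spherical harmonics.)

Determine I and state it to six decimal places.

0.040299

Rules hold: Σm=0, L=8 even, 2≤2≤6.
N = 5·9·5 = 225
Δ = 4!·0!·4!/9! = 1/630
Racah Σ t=2..2: t=2:+1/16 = 1/16
⇒ 3j(2 4 2; 0 0 0)² = 2/35, sgn +1
Racah Σ t=0..0: t=0:+1/576 = 1/576
⇒ 3j(2 4 2; 2 0 -2)² = 1/630, sgn +1
4πI² = N·(3j₀)²·(3jₘ)² = 1/49
I = +1·√(0.0204082/4π) = 0.04029926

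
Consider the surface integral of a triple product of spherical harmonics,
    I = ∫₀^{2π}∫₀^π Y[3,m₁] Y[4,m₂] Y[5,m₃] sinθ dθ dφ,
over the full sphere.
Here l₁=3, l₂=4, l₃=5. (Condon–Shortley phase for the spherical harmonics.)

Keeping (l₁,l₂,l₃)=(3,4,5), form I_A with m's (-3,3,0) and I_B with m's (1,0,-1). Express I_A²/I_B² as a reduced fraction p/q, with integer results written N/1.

315/242

Same 3,4,5: normalisation and zero-m 3j drop out of the ratio.
A: Δ: 2! 4! 6! / 13! → 1/180180; sum: t=2:+1/5760 = 1/5760; 3j²(3 4 5; -3 3 0) = Δ·Π!·Σ² = 5/572  (sign -1)
B: Δ: 2! 4! 6! / 13! → 1/180180; sum: t=0:+1/384 t=1:−1/216 t=2:+1/2304 = -11/6912; 3j²(3 4 5; 1 0 -1) = Δ·Π!·Σ² = 11/1638  (sign -1)
I_A²/I_B² = (5/572)/(11/1638) = 315/242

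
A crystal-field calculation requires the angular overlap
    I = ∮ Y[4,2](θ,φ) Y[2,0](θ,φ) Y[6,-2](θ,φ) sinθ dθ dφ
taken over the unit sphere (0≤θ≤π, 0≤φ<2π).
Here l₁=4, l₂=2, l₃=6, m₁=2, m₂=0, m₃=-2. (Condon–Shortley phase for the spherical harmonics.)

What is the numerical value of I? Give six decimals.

Checks pass: Σm=0; 12 even; l₃=6∈[2,6].
(2·4+1)(2·2+1)(2·6+1) = 585
Δ: 0! 8! 4! / 13! → 1/6435
sum: t=0:+1/2304 = 1/2304
3j²(4 2 6; 0 0 0) = Δ·Π!·Σ² = 5/143  (sign +1)
sum: t=0:+1/5760 = 1/5760
3j²(4 2 6; 2 0 -2) = Δ·Π!·Σ² = 56/2145  (sign +1)
combine: 4πI² = 585·5/143·56/2145 = 840/1573
take √, sign +1: I = 0.20614383

0.206144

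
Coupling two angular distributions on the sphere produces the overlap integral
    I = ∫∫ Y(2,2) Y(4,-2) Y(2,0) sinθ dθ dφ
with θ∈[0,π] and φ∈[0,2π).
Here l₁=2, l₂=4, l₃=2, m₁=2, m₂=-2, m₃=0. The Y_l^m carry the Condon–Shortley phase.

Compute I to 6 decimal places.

0.156078

Rules hold: Σm=0, L=8 even, 2≤2≤6.
N = 5·9·5 = 225
Δ = 4!·0!·4!/9! = 1/630
Racah Σ t=2..2: t=2:+1/16 = 1/16
⇒ 3j(2 4 2; 0 0 0)² = 2/35, sgn +1
Racah Σ t=0..0: t=0:+1/96 = 1/96
⇒ 3j(2 4 2; 2 -2 0)² = 1/42, sgn +1
4πI² = N·(3j₀)²·(3jₘ)² = 15/49
I = +1·√(0.306122/4π) = 0.15607835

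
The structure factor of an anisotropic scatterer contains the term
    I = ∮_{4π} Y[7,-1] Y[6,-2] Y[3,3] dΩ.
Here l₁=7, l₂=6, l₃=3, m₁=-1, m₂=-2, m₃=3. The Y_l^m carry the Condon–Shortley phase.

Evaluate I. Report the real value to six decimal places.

Rules hold: Σm=0, L=16 even, 1≤3≤13.
N = 15·13·7 = 1365
Δ = 10!·4!·2!/17! = 1/2042040
Racah Σ t=4..6: t=4:+1/207360 t=5:−1/57600 t=6:+1/207360 = -1/129600
⇒ 3j(7 6 3; 0 0 0)² = 168/12155, sgn +1
Racah Σ t=4..4: t=4:+1/829440 = 1/829440
⇒ 3j(7 6 3; -1 -2 3)² = 35/2431, sgn +1
4πI² = N·(3j₀)²·(3jₘ)² = 123480/454597
I = +1·√(0.271625/4π) = 0.14702124

0.147021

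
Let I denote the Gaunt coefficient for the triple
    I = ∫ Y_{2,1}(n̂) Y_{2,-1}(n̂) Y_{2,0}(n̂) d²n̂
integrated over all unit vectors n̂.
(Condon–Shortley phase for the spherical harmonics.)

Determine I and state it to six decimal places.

Rules hold: Σm=0, L=6 even, 0≤2≤4.
N = 5·5·5 = 125
Δ = 2!·2!·2!/7! = 1/630
Racah Σ t=0..2: t=0:+1/8 t=1:−1/1 t=2:+1/8 = -3/4
⇒ 3j(2 2 2; 0 0 0)² = 2/35, sgn -1
Racah Σ t=0..1: t=0:+1/2 t=1:−1/4 = 1/4
⇒ 3j(2 2 2; 1 -1 0)² = 1/70, sgn +1
4πI² = N·(3j₀)²·(3jₘ)² = 5/49
I = -1·√(0.102041/4π) = -0.09011188

-0.090112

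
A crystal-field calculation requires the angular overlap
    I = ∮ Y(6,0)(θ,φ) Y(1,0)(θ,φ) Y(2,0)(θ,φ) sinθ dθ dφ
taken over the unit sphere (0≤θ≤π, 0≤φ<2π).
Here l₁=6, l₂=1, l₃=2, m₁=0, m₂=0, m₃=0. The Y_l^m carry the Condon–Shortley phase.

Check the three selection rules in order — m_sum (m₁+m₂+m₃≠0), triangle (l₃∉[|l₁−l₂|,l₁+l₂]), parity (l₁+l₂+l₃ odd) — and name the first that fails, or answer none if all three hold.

triangle

m₁+m₂+m₃ = 0 + 0 + 0 = 0  ✓
triangle: |6−1|=5 ≤ l₃=2 ≤ 6+1=7  ✗
parity: l₁+l₂+l₃ = 9 is odd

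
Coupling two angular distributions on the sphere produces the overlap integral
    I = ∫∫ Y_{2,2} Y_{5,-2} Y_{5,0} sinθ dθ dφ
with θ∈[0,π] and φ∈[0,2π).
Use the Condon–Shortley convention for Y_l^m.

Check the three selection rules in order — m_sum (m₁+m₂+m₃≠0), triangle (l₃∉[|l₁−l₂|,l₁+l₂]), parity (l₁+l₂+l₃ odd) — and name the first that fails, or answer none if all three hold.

m₁+m₂+m₃ = 2 − 2 + 0 = 0  ✓
triangle: |2−5|=3 ≤ l₃=5 ≤ 2+5=7  ✓
parity: l₁+l₂+l₃ = 12 is even  ✓

none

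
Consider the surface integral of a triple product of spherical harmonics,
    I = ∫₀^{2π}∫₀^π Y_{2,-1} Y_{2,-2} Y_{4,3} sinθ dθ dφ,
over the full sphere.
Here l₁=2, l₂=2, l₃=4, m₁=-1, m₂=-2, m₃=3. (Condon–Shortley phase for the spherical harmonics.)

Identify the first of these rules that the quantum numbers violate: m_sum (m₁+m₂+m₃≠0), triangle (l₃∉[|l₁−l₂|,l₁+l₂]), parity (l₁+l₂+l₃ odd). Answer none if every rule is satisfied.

Σmᵢ = 0  ✓
l₃∈[|l₁−l₂|,l₁+l₂]=[0,4], have l₃=4  ✓
Σlᵢ = 8 ⇒ even  ✓

none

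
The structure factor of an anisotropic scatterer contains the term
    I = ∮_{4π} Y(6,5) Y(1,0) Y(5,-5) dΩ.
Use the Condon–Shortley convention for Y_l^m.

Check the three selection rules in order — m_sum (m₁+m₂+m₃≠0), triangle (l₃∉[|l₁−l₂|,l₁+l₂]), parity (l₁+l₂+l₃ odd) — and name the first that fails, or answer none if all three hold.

azimuthal sum: 5 + 0 − 5 = 0  ✓
5 ≤ 5 ≤ 7 (triangle on l)  ✓
L = 6 + 1 + 5 = 12 (even)  ✓

none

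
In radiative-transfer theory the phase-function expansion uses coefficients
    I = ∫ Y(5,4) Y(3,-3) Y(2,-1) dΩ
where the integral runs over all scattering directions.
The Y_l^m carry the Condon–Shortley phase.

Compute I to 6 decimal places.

Rules hold: Σm=0, L=10 even, 2≤2≤8.
N = 11·7·5 = 385
Δ = 6!·4!·0!/11! = 1/2310
Racah Σ t=3..3: t=3:−1/144 = -1/144
⇒ 3j(5 3 2; 0 0 0)² = 10/231, sgn -1
Racah Σ t=0..0: t=0:+1/4320 = 1/4320
⇒ 3j(5 3 2; 4 -3 -1)² = 2/55, sgn -1
4πI² = N·(3j₀)²·(3jₘ)² = 20/33
I = +1·√(0.606061/4π) = 0.21961050

0.219610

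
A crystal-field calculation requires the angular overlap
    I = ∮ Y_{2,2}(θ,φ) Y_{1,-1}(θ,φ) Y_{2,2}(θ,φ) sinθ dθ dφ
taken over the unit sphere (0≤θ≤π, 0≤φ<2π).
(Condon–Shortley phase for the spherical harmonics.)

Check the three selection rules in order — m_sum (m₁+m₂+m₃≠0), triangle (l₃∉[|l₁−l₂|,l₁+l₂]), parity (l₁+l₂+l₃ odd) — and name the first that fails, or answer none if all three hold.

azimuthal sum: 2 − 1 + 2 = 3  ✗
1 ≤ 2 ≤ 3 (triangle on l)
L = 2 + 1 + 2 = 5 (odd)

m_sum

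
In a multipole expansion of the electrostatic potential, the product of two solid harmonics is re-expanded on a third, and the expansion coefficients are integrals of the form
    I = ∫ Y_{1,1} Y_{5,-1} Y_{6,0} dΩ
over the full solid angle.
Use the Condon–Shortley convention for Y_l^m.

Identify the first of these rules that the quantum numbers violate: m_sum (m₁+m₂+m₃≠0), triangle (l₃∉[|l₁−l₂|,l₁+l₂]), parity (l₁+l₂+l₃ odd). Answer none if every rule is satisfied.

none

Σmᵢ = 0  ✓
l₃∈[|l₁−l₂|,l₁+l₂]=[4,6], have l₃=6  ✓
Σlᵢ = 12 ⇒ even  ✓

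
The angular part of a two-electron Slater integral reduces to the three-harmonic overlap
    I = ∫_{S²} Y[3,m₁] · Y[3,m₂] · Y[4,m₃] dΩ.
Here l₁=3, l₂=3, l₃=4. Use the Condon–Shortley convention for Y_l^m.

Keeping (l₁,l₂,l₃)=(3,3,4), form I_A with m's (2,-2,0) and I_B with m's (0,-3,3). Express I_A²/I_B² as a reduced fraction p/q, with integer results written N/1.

7/9

Shared (l₁,l₂,l₃)=(3,3,4): N and (l;000)² cancel in I_A²/I_B².
A: Δ = 2!·4!·4!/11! = 1/34650; Racah Σ t=0..1: t=0:+1/72 t=1:−1/576 = 7/576; ⇒ 3j(3 3 4; 2 -2 0)² = 7/198, sgn +1
B: Δ = 2!·4!·4!/11! = 1/34650; Racah Σ t=0..0: t=0:+1/288 = 1/288; ⇒ 3j(3 3 4; 0 -3 3)² = 1/22, sgn -1
I_A²/I_B² = (7/198)/(1/22) = 7/9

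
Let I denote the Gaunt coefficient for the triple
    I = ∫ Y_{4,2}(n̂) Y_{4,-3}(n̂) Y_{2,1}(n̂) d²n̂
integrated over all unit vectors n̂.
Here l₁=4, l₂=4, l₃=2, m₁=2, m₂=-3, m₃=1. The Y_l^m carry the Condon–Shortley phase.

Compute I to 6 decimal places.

-0.187702

Rules hold: Σm=0, L=10 even, 0≤2≤8.
N = 9·9·5 = 405
Δ = 6!·2!·2!/11! = 1/13860
Racah Σ t=2..4: t=2:+1/192 t=3:−1/36 t=4:+1/192 = -5/288
⇒ 3j(4 4 2; 0 0 0)² = 20/693, sgn -1
Racah Σ t=0..1: t=0:+1/1440 t=1:−1/240 = -1/288
⇒ 3j(4 4 2; 2 -3 1)² = 5/132, sgn +1
4πI² = N·(3j₀)²·(3jₘ)² = 375/847
I = -1·√(0.442739/4π) = -0.18770204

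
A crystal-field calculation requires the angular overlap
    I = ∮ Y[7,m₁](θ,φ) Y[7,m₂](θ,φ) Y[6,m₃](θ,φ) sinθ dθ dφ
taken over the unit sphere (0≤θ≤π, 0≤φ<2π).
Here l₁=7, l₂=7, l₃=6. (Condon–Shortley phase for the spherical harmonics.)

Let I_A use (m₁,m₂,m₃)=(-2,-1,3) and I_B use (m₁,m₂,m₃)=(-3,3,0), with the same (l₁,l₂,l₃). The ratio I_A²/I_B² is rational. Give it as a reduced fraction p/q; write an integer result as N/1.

7000/38809

Same 7,7,6: normalisation and zero-m 3j drop out of the ratio.
A: Δ: 8! 6! 6! / 21! → 1/2444321880; sum: t=3:−1/18662400 t=4:+1/3317760 t=5:−1/4147200 t=6:+1/37324800 = 1/29859840; 3j²(7 7 6; -2 -1 3) = Δ·Π!·Σ² = 175/138567  (sign -1)
B: Δ: 8! 6! 6! / 21! → 1/2444321880; sum: t=4:+1/298598400 t=5:−1/10368000 t=6:+1/3317760 t=7:−1/6531840 t=8:+1/92897280 = 197/2985984000; 3j²(7 7 6; -3 3 0) = Δ·Π!·Σ² = 38809/5542680  (sign +1)
I_A²/I_B² = (175/138567)/(38809/5542680) = 7000/38809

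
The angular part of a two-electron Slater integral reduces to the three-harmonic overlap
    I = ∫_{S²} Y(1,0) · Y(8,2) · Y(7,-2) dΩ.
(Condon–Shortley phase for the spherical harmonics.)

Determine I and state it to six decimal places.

0.237007

m-sum 0 ✓  L=16 even ✓  7≤7≤9 ✓
Π(2lᵢ+1) = 3×17×15 = 765
triangle coeff Δ(1,8,7) = 1/2040
Σ_t [1,1]: t=1:−1/25401600 = -1/25401600
(3j)²=8/255 [(1 8 7; 0 0 0)], sign=+1
Σ_t [1,1]: t=1:−1/43545600 = -1/43545600
(3j)²=1/34 [(1 8 7; 0 2 -2)], sign=+1
⇒ 4πI² = 12/17
I = (+1)√(12/17/(4π)) = 0.23700703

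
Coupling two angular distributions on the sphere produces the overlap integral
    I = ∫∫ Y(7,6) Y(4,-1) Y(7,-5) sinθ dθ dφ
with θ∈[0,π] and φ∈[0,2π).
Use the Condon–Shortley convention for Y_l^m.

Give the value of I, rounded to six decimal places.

Rules hold: Σm=0, L=18 even, 3≤7≤11.
N = 15·9·15 = 2025
Δ = 4!·10!·4!/19! = 1/58198140
Racah Σ t=0..4: t=0:+1/17418240 t=1:−1/622080 t=2:+1/230400 t=3:−1/622080 t=4:+1/17418240 = 1/806400
⇒ 3j(7 4 7; 0 0 0)² = 2268/230945, sgn -1
Racah Σ t=0..1: t=0:+1/52254720 t=1:−1/87091200 = 1/130636800
⇒ 3j(7 4 7; 6 -1 -5)² = 88/20349, sgn +1
4πI² = N·(3j₀)²·(3jₘ)² = 116640/1356277
I = -1·√(0.0860001/4π) = -0.08272650

-0.082726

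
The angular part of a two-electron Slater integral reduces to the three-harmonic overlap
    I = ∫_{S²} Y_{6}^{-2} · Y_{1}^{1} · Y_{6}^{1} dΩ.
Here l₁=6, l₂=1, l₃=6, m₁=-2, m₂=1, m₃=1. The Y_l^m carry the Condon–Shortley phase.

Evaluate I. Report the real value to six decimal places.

Σlᵢ=13 odd — θ-integrand is odd under cosθ→−cosθ; I=0

0.000000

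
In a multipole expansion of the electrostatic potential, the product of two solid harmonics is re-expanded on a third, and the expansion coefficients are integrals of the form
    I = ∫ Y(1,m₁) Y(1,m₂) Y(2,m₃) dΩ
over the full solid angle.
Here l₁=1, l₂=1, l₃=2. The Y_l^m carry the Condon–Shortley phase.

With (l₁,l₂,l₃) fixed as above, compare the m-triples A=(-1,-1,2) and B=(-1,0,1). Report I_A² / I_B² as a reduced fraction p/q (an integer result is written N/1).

l's match ⇒ only the (l;m) 3-j factors differ between A and B.
A: triangle coeff Δ(1,1,2) = 1/30; Σ_t [0,0]: t=0:+1/4 = 1/4; (3j)²=1/5 [(1 1 2; -1 -1 2)], sign=+1
B: triangle coeff Δ(1,1,2) = 1/30; Σ_t [0,0]: t=0:+1/2 = 1/2; (3j)²=1/10 [(1 1 2; -1 0 1)], sign=-1
I_A²/I_B² = (1/5)/(1/10) = 2/1

2/1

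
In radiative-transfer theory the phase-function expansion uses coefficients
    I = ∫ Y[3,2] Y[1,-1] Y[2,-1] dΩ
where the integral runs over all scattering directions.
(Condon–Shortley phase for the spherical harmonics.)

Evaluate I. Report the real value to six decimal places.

m-sum 0 ✓  L=6 even ✓  2≤2≤4 ✓
Π(2lᵢ+1) = 7×3×5 = 105
triangle coeff Δ(3,1,2) = 1/105
Σ_t [1,1]: t=1:−1/4 = -1/4
(3j)²=3/35 [(3 1 2; 0 0 0)], sign=-1
Σ_t [0,0]: t=0:+1/12 = 1/12
(3j)²=2/21 [(3 1 2; 2 -1 -1)], sign=-1
⇒ 4πI² = 6/7
I = (+1)√(6/7/(4π)) = 0.26116903

0.261169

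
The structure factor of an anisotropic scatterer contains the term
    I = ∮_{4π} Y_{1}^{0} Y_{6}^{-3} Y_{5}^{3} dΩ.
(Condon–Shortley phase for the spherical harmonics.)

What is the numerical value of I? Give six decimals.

-0.212310

Checks pass: Σm=0; 12 even; l₃=5∈[5,7].
(2·1+1)(2·6+1)(2·5+1) = 429
Δ: 2! 0! 10! / 13! → 1/858
sum: t=1:−1/14400 = -1/14400
3j²(1 6 5; 0 0 0) = Δ·Π!·Σ² = 6/143  (sign +1)
sum: t=1:−1/80640 = -1/80640
3j²(1 6 5; 0 -3 3) = Δ·Π!·Σ² = 9/286  (sign -1)
combine: 4πI² = 429·6/143·9/286 = 81/143
take √, sign -1: I = -0.21230956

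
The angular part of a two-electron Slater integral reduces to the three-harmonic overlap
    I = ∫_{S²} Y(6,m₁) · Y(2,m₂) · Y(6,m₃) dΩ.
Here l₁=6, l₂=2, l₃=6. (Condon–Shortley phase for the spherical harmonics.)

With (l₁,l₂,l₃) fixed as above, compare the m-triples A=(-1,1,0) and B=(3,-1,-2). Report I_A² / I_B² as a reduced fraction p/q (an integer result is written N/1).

7/150

l's match ⇒ only the (l;m) 3-j factors differ between A and B.
A: triangle coeff Δ(6,2,6) = 1/90090; Σ_t [1,2]: t=1:−1/34560 t=2:+1/28800 = 1/172800; (3j)²=1/1430 [(6 2 6; -1 1 0)], sign=+1
B: triangle coeff Δ(6,2,6) = 1/90090; Σ_t [0,1]: t=0:+1/60480 t=1:−1/161280 = 1/96768; (3j)²=15/1001 [(6 2 6; 3 -1 -2)], sign=+1
I_A²/I_B² = (1/1430)/(15/1001) = 7/150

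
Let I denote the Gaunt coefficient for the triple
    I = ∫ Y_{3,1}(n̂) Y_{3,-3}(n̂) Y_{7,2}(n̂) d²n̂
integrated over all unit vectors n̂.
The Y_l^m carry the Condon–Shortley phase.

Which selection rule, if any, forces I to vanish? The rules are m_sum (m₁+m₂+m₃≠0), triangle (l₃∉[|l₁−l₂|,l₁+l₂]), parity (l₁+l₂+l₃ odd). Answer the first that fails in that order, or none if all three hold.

Σmᵢ = 0  ✓
l₃∈[|l₁−l₂|,l₁+l₂]=[0,6], have l₃=7  ✗
Σlᵢ = 13 ⇒ odd

triangle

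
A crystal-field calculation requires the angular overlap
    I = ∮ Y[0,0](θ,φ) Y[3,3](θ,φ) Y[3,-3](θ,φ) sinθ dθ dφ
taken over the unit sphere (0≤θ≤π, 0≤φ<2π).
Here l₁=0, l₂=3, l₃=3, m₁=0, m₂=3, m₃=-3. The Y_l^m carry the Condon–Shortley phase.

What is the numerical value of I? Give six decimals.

Checks pass: Σm=0; 6 even; l₃=3∈[3,3].
(2·0+1)(2·3+1)(2·3+1) = 49
Δ: 0! 0! 6! / 7! → 1/7
sum: t=0:+1/36 = 1/36
3j²(0 3 3; 0 0 0) = Δ·Π!·Σ² = 1/7  (sign -1)
sum: t=0:+1/720 = 1/720
3j²(0 3 3; 0 3 -3) = Δ·Π!·Σ² = 1/7  (sign +1)
combine: 4πI² = 49·1/7·1/7 = 1/1
take √, sign -1: I = -0.28209479

-0.282095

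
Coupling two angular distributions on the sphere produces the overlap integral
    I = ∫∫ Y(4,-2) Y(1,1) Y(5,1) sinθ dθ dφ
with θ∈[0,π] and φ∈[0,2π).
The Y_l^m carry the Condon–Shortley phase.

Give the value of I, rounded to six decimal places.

-0.120286

Checks pass: Σm=0; 10 even; l₃=5∈[3,5].
(2·4+1)(2·1+1)(2·5+1) = 297
Δ: 0! 8! 2! / 11! → 1/495
sum: t=0:+1/576 = 1/576
3j²(4 1 5; 0 0 0) = Δ·Π!·Σ² = 5/99  (sign -1)
sum: t=0:+1/2880 = 1/2880
3j²(4 1 5; -2 1 1) = Δ·Π!·Σ² = 2/165  (sign +1)
combine: 4πI² = 297·5/99·2/165 = 2/11
take √, sign -1: I = -0.12028562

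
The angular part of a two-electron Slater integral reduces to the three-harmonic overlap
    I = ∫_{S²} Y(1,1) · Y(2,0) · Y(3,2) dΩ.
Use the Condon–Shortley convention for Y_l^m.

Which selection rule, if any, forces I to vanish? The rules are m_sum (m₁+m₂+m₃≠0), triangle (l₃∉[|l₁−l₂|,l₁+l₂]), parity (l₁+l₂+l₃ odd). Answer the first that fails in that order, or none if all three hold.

azimuthal sum: 1 + 0 + 2 = 3  ✗
1 ≤ 3 ≤ 3 (triangle on l)
L = 1 + 2 + 3 = 6 (even)

m_sum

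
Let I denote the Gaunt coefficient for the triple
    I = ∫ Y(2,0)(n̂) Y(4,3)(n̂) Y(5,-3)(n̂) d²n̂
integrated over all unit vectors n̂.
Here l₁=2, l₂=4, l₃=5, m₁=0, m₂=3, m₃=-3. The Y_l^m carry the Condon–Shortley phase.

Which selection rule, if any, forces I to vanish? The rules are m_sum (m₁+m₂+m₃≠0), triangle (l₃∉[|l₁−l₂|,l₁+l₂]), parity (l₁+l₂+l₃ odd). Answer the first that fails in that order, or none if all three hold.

azimuthal sum: 0 + 3 − 3 = 0  ✓
2 ≤ 5 ≤ 6 (triangle on l)  ✓
L = 2 + 4 + 5 = 11 (odd)  ✗

parity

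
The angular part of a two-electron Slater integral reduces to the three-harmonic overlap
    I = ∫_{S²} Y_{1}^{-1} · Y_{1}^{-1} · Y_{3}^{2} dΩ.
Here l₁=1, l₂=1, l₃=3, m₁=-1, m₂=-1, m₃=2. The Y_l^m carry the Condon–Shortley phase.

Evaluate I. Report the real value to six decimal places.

0.000000

l₃=3 ∉ [0,2] — triangle fails ⇒ I = 0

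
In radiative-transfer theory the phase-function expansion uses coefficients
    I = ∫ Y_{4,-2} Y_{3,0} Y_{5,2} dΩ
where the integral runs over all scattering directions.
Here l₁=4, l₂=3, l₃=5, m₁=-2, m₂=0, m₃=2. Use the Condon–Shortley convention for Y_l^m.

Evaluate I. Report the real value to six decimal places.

0.022664

Rules hold: Σm=0, L=12 even, 1≤5≤7.
N = 9·7·11 = 693
Δ = 2!·6!·4!/13! = 1/180180
Racah Σ t=0..2: t=0:+1/576 t=1:−1/144 t=2:+1/576 = -1/288
⇒ 3j(4 3 5; 0 0 0)² = 20/1001, sgn +1
Racah Σ t=0..2: t=0:+1/8640 t=1:−1/480 t=2:+1/576 = -1/4320
⇒ 3j(4 3 5; -2 0 2)² = 1/2145, sgn +1
4πI² = N·(3j₀)²·(3jₘ)² = 12/1859
I = +1·√(0.00645508/4π) = 0.02266449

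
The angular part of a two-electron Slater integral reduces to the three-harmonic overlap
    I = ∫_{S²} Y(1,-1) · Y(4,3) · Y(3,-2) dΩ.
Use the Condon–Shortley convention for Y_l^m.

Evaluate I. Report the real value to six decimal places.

m-sum 0 ✓  L=8 even ✓  3≤3≤5 ✓
Π(2lᵢ+1) = 3×9×7 = 189
triangle coeff Δ(1,4,3) = 1/252
Σ_t [1,1]: t=1:−1/36 = -1/36
(3j)²=4/63 [(1 4 3; 0 0 0)], sign=+1
Σ_t [2,2]: t=2:+1/240 = 1/240
(3j)²=1/12 [(1 4 3; -1 3 -2)], sign=-1
⇒ 4πI² = 1/1
I = (-1)√(1/1/(4π)) = -0.28209479

-0.282095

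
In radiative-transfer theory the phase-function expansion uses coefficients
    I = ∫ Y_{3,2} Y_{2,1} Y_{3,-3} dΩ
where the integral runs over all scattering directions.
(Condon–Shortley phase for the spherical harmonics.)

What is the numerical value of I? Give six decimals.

-0.210261

Rules hold: Σm=0, L=8 even, 1≤3≤5.
N = 7·5·7 = 245
Δ = 2!·4!·2!/9! = 1/3780
Racah Σ t=0..2: t=0:+1/24 t=1:−1/4 t=2:+1/24 = -1/6
⇒ 3j(3 2 3; 0 0 0)² = 4/105, sgn +1
Racah Σ t=1..1: t=1:−1/48 = -1/48
⇒ 3j(3 2 3; 2 1 -3)² = 5/84, sgn -1
4πI² = N·(3j₀)²·(3jₘ)² = 5/9
I = -1·√(0.555556/4π) = -0.21026104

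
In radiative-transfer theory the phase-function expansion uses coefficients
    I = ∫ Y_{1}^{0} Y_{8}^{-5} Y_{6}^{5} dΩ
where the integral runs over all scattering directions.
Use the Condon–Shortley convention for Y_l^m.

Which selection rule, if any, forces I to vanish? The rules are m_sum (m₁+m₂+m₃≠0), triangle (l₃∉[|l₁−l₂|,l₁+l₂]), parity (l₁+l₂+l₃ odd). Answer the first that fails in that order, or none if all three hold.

Σmᵢ = 0  ✓
l₃∈[|l₁−l₂|,l₁+l₂]=[7,9], have l₃=6  ✗
Σlᵢ = 15 ⇒ odd

triangle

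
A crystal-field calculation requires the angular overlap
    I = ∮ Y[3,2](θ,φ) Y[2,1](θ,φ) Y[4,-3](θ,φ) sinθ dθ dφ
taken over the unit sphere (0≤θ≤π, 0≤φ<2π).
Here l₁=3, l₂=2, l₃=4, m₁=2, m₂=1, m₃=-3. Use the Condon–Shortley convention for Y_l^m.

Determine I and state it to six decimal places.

0.000000

Σlᵢ=9 odd — θ-integrand is odd under cosθ→−cosθ; I=0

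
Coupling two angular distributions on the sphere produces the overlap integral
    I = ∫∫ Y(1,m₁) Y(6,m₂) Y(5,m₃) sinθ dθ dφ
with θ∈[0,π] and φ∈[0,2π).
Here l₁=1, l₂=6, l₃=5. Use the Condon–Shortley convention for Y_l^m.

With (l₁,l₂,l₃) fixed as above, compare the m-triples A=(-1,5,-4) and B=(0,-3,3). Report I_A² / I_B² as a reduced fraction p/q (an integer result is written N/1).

Same 1,6,5: normalisation and zero-m 3j drop out of the ratio.
A: Δ: 2! 0! 10! / 13! → 1/858; sum: t=2:+1/725760 = 1/725760; 3j²(1 6 5; -1 5 -4) = Δ·Π!·Σ² = 5/78  (sign -1)
B: Δ: 2! 0! 10! / 13! → 1/858; sum: t=1:−1/80640 = -1/80640; 3j²(1 6 5; 0 -3 3) = Δ·Π!·Σ² = 9/286  (sign -1)
I_A²/I_B² = (5/78)/(9/286) = 55/27

55/27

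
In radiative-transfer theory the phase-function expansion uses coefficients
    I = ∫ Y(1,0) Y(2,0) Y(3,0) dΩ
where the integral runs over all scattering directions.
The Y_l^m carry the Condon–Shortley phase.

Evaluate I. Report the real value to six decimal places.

0.247767

m-sum 0 ✓  L=6 even ✓  1≤3≤3 ✓
Π(2lᵢ+1) = 3×5×7 = 105
triangle coeff Δ(1,2,3) = 1/105
Σ_t [0,0]: t=0:+1/4 = 1/4
(3j)²=3/35 [(1 2 3; 0 0 0)], sign=-1
(m-triple is (0,0,0) — same symbol as above.)
⇒ 4πI² = 27/35
I = (+1)√(27/35/(4π)) = 0.24776670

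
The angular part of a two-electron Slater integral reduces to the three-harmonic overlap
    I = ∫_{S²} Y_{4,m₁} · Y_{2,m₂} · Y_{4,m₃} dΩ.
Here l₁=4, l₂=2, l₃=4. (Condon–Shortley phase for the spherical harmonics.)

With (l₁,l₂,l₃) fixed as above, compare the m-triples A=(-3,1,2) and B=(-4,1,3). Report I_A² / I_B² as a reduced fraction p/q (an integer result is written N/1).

l's match ⇒ only the (l;m) 3-j factors differ between A and B.
A: triangle coeff Δ(4,2,4) = 1/13860; Σ_t [1,2]: t=1:−1/1440 t=2:+1/240 = 1/288; (3j)²=5/132 [(4 2 4; -3 1 2)], sign=+1
B: triangle coeff Δ(4,2,4) = 1/13860; Σ_t [2,2]: t=2:+1/1440 = 1/1440; (3j)²=7/165 [(4 2 4; -4 1 3)], sign=-1
I_A²/I_B² = (5/132)/(7/165) = 25/28

25/28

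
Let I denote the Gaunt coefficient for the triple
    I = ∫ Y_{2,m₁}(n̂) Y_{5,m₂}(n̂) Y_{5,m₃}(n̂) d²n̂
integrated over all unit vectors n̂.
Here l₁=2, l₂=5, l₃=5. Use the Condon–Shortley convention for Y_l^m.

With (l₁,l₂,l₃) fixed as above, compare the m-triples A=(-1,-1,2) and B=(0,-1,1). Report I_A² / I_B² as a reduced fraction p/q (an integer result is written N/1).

Same 2,5,5: normalisation and zero-m 3j drop out of the ratio.
A: Δ: 2! 2! 8! / 13! → 1/38610; sum: t=1:−1/1440 t=2:+1/2880 = -1/2880; 3j²(2 5 5; -1 -1 2) = Δ·Π!·Σ² = 7/715  (sign +1)
B: Δ: 2! 2! 8! / 13! → 1/38610; sum: t=0:+1/2304 t=1:−1/720 t=2:+1/5760 = -1/1280; 3j²(2 5 5; 0 -1 1) = Δ·Π!·Σ² = 27/1430  (sign -1)
I_A²/I_B² = (7/715)/(27/1430) = 14/27

14/27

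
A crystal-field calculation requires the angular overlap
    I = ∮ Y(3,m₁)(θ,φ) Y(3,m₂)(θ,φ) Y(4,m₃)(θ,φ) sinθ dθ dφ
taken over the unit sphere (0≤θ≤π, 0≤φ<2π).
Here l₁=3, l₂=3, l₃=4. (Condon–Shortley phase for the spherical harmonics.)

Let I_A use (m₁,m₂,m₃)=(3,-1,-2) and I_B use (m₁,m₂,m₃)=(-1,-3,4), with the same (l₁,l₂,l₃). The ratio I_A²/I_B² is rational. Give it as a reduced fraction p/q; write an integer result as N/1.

Same 3,3,4: normalisation and zero-m 3j drop out of the ratio.
A: Δ: 2! 4! 4! / 11! → 1/34650; sum: t=0:+1/192 = 1/192; 3j²(3 3 4; 3 -1 -2) = Δ·Π!·Σ² = 3/77  (sign +1)
B: Δ: 2! 4! 4! / 11! → 1/34650; sum: t=0:+1/1152 = 1/1152; 3j²(3 3 4; -1 -3 4) = Δ·Π!·Σ² = 1/33  (sign +1)
I_A²/I_B² = (3/77)/(1/33) = 9/7

9/7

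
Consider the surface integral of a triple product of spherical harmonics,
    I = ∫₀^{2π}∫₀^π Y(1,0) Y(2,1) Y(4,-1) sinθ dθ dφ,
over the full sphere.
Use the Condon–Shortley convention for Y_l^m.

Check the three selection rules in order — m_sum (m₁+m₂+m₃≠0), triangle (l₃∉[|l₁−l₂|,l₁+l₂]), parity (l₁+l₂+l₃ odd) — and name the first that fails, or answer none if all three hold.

triangle

Σmᵢ = 0  ✓
l₃∈[|l₁−l₂|,l₁+l₂]=[1,3], have l₃=4  ✗
Σlᵢ = 7 ⇒ odd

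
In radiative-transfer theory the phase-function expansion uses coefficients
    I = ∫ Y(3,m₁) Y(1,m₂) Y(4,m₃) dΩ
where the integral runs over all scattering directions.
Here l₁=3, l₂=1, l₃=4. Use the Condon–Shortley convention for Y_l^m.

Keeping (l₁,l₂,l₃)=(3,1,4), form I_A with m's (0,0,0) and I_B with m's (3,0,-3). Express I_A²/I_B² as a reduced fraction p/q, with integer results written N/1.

Same 3,1,4: normalisation and zero-m 3j drop out of the ratio.
A: Δ: 0! 6! 2! / 9! → 1/252; sum: t=0:+1/36 = 1/36; 3j²(3 1 4; 0 0 0) = Δ·Π!·Σ² = 4/63  (sign +1)
B: Δ: 0! 6! 2! / 9! → 1/252; sum: t=0:+1/720 = 1/720; 3j²(3 1 4; 3 0 -3) = Δ·Π!·Σ² = 1/36  (sign -1)
I_A²/I_B² = (4/63)/(1/36) = 16/7

16/7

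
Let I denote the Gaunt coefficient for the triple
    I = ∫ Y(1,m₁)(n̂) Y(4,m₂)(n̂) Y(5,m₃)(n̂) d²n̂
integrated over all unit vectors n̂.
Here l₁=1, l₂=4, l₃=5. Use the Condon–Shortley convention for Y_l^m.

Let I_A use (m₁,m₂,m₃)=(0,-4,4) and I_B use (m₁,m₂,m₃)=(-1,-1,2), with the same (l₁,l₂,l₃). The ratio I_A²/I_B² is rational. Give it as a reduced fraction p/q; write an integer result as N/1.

3/7

Same 1,4,5: normalisation and zero-m 3j drop out of the ratio.
A: Δ: 0! 2! 8! / 11! → 1/495; sum: t=0:+1/40320 = 1/40320; 3j²(1 4 5; 0 -4 4) = Δ·Π!·Σ² = 1/55  (sign -1)
B: Δ: 0! 2! 8! / 11! → 1/495; sum: t=0:+1/1440 = 1/1440; 3j²(1 4 5; -1 -1 2) = Δ·Π!·Σ² = 7/165  (sign -1)
I_A²/I_B² = (1/55)/(7/165) = 3/7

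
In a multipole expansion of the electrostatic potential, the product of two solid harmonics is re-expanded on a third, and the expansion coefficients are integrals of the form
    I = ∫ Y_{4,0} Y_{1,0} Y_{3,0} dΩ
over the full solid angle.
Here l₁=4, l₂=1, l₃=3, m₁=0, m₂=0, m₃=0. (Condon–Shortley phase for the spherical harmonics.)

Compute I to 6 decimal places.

Checks pass: Σm=0; 8 even; l₃=3∈[3,5].
(2·4+1)(2·1+1)(2·3+1) = 189
Δ: 2! 6! 0! / 9! → 1/252
sum: t=1:−1/36 = -1/36
3j²(4 1 3; 0 0 0) = Δ·Π!·Σ² = 4/63  (sign +1)
(m-triple is (0,0,0) — same symbol as above.)
combine: 4πI² = 189·4/63·4/63 = 16/21
take √, sign +1: I = 0.24623252

0.246233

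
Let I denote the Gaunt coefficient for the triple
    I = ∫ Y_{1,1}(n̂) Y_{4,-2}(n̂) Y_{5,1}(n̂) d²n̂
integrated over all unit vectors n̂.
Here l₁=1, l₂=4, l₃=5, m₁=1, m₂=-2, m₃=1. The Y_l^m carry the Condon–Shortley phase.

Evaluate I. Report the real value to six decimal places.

m-sum 0 ✓  L=10 even ✓  3≤5≤5 ✓
Π(2lᵢ+1) = 3×9×11 = 297
triangle coeff Δ(1,4,5) = 1/495
Σ_t [0,0]: t=0:+1/576 = 1/576
(3j)²=5/99 [(1 4 5; 0 0 0)], sign=-1
Σ_t [0,0]: t=0:+1/2880 = 1/2880
(3j)²=2/165 [(1 4 5; 1 -2 1)], sign=+1
⇒ 4πI² = 2/11
I = (-1)√(2/11/(4π)) = -0.12028562

-0.120286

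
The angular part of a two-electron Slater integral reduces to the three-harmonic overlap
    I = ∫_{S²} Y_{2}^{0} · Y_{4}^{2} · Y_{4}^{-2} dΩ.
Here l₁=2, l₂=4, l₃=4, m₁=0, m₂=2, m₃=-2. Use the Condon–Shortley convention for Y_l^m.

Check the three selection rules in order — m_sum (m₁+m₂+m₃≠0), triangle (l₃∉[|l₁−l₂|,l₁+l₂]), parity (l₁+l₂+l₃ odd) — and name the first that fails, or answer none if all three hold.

none

Σmᵢ = 0  ✓
l₃∈[|l₁−l₂|,l₁+l₂]=[2,6], have l₃=4  ✓
Σlᵢ = 10 ⇒ even  ✓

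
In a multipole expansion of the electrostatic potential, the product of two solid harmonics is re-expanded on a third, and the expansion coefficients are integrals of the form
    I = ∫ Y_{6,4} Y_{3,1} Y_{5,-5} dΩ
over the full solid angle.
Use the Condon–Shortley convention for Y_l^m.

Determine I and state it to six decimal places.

-0.152880

Rules hold: Σm=0, L=14 even, 3≤5≤9.
N = 13·7·11 = 1001
Δ = 4!·8!·2!/15! = 1/675675
Racah Σ t=1..3: t=1:−1/8640 t=2:+1/2304 t=3:−1/8640 = 7/34560
⇒ 3j(6 3 5; 0 0 0)² = 7/429, sgn -1
Racah Σ t=2..2: t=2:+1/322560 = 1/322560
⇒ 3j(6 3 5; 4 1 -5)² = 18/1001, sgn +1
4πI² = N·(3j₀)²·(3jₘ)² = 42/143
I = -1·√(0.293706/4π) = -0.15288036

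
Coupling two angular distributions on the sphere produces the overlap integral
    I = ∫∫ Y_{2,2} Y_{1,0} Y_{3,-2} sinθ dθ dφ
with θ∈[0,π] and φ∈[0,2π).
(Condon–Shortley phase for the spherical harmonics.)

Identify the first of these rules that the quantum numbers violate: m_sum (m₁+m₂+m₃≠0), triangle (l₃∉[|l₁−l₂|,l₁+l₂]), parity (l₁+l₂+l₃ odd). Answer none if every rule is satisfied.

none

Σmᵢ = 0  ✓
l₃∈[|l₁−l₂|,l₁+l₂]=[1,3], have l₃=3  ✓
Σlᵢ = 6 ⇒ even  ✓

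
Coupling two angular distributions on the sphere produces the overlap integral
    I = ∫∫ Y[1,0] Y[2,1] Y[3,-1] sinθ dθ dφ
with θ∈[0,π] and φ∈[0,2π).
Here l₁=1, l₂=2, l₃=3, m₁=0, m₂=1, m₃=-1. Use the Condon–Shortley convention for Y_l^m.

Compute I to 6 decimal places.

-0.233597

m-sum 0 ✓  L=6 even ✓  1≤3≤3 ✓
Π(2lᵢ+1) = 3×5×7 = 105
triangle coeff Δ(1,2,3) = 1/105
Σ_t [0,0]: t=0:+1/4 = 1/4
(3j)²=3/35 [(1 2 3; 0 0 0)], sign=-1
Σ_t [0,0]: t=0:+1/6 = 1/6
(3j)²=8/105 [(1 2 3; 0 1 -1)], sign=+1
⇒ 4πI² = 24/35
I = (-1)√(24/35/(4π)) = -0.23359668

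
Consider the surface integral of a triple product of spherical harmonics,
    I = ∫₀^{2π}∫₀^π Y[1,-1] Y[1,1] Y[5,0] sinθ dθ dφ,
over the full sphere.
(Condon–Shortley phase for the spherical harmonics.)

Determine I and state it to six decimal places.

l₃=5 ∉ [0,2] — triangle fails ⇒ I = 0

0.000000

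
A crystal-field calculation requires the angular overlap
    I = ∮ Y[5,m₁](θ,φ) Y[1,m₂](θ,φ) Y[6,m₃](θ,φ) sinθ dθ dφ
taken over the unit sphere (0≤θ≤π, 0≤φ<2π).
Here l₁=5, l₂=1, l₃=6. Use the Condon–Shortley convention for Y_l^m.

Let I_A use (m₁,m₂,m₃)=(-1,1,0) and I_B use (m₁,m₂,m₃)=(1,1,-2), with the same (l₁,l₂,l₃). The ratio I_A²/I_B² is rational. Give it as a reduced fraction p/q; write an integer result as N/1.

Shared (l₁,l₂,l₃)=(5,1,6): N and (l;000)² cancel in I_A²/I_B².
A: Δ = 0!·10!·2!/13! = 1/858; Racah Σ t=0..0: t=0:+1/34560 = 1/34560; ⇒ 3j(5 1 6; -1 1 0)² = 5/286, sgn +1
B: Δ = 0!·10!·2!/13! = 1/858; Racah Σ t=0..0: t=0:+1/34560 = 1/34560; ⇒ 3j(5 1 6; 1 1 -2)² = 14/429, sgn +1
I_A²/I_B² = (5/286)/(14/429) = 15/28

15/28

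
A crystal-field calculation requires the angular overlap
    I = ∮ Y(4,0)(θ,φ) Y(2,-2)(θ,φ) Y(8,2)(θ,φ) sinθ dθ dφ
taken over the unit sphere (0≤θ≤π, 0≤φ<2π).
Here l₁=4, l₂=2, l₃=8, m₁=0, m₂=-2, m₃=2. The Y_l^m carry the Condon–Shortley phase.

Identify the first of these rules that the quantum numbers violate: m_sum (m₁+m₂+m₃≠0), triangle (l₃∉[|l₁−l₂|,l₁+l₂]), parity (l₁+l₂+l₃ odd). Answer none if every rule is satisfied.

Σmᵢ = 0  ✓
l₃∈[|l₁−l₂|,l₁+l₂]=[2,6], have l₃=8  ✗
Σlᵢ = 14 ⇒ even

triangle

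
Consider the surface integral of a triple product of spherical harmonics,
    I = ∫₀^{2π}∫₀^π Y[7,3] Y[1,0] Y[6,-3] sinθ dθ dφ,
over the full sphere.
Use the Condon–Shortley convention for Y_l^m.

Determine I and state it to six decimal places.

-0.221293

Rules hold: Σm=0, L=14 even, 6≤6≤8.
N = 15·3·13 = 585
Δ = 2!·12!·0!/15! = 1/1365
Racah Σ t=1..1: t=1:−1/518400 = -1/518400
⇒ 3j(7 1 6; 0 0 0)² = 7/195, sgn -1
Racah Σ t=1..1: t=1:−1/2177280 = -1/2177280
⇒ 3j(7 1 6; 3 0 -3)² = 8/273, sgn +1
4πI² = N·(3j₀)²·(3jₘ)² = 8/13
I = -1·√(0.615385/4π) = -0.22129336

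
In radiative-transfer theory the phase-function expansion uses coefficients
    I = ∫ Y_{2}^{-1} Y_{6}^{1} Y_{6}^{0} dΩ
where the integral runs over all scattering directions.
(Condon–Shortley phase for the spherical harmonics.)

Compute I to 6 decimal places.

-0.030344

m-sum 0 ✓  L=14 even ✓  4≤6≤8 ✓
Π(2lᵢ+1) = 5×13×13 = 845
triangle coeff Δ(2,6,6) = 1/90090
Σ_t [0,2]: t=0:+1/69120 t=1:−1/14400 t=2:+1/69120 = -7/172800
(3j)²=14/715 [(2 6 6; 0 0 0)], sign=-1
Σ_t [1,2]: t=1:−1/34560 t=2:+1/28800 = 1/172800
(3j)²=1/1430 [(2 6 6; -1 1 0)], sign=+1
⇒ 4πI² = 7/605
I = (-1)√(7/605/(4π)) = -0.03034355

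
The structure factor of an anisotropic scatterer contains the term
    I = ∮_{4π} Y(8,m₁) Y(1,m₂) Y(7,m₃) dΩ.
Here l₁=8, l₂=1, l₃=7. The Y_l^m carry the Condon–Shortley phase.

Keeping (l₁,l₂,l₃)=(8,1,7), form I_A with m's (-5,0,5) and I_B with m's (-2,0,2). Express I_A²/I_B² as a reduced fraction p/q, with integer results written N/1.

Same 8,1,7: normalisation and zero-m 3j drop out of the ratio.
A: Δ: 2! 14! 0! / 17! → 1/2040; sum: t=1:−1/958003200 = -1/958003200; 3j²(8 1 7; -5 0 5) = Δ·Π!·Σ² = 13/680  (sign -1)
B: Δ: 2! 14! 0! / 17! → 1/2040; sum: t=1:−1/43545600 = -1/43545600; 3j²(8 1 7; -2 0 2) = Δ·Π!·Σ² = 1/34  (sign +1)
I_A²/I_B² = (13/680)/(1/34) = 13/20

13/20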